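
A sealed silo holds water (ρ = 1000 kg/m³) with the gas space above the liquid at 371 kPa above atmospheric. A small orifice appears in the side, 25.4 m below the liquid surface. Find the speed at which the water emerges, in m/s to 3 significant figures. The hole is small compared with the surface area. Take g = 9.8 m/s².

Take point 1 at the surface (v₁ ≈ 0) and point 2 at the hole (at atmospheric pressure). Bernoulli: P₁ + ρg h = P_atm + ½ρv₂².
With P₁ − P_atm = 371000 Pa, v₂ = √(2gh + 2ΔP/ρ) = √(2·9.8·25.4 + 2·371000/1000) = 35.2 m/s.

v = 35.2 m/s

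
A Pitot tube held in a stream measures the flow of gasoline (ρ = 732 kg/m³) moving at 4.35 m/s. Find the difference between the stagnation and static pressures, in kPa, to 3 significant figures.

ΔP = 6.93 kPa

Bernoulli between the free stream and the stagnation point: ½ρv² = P_stag − P_static.
ΔP = ½·732·4.35² = 6930 Pa.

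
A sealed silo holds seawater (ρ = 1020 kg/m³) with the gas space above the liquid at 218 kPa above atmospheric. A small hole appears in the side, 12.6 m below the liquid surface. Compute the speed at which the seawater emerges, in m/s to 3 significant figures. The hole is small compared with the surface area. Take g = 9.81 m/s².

Take point 1 at the surface (v₁ ≈ 0) and point 2 at the hole (at atmospheric pressure). Bernoulli: P₁ + ρg h = P_atm + ½ρv₂².
With P₁ − P_atm = 218000 Pa, v₂ = √(2gh + 2ΔP/ρ) = √(2·9.81·12.6 + 2·218000/1020) = 26.0 m/s.

v ≈ 26.0 m/s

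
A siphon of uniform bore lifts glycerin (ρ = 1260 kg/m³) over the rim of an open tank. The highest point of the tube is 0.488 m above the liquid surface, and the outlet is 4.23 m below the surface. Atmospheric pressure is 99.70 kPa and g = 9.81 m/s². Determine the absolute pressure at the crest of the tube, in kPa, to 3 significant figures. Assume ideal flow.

The outlet speed comes from Torricelli: v = √(2g·4.23) = 9.11 m/s.
The bore is uniform, so the speed at the crest is the same v. Bernoulli surface→crest: P_atm = P_top + ½ρv² + ρg·h_top.
P_top = 99700 − ½·1260·9.11² − 1260·9.81·0.488 = 41400 Pa.

P_top ≈ 41.4 kPa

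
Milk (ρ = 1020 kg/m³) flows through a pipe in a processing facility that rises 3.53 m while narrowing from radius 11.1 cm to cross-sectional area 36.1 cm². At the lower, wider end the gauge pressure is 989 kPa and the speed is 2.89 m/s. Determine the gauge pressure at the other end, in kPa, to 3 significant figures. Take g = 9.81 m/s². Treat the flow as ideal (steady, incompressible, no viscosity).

By continuity, v₂ = v₁·A₁/A₂ = 2.89·(387/36.1) = 31.0 m/s.
Energy conservation along the streamline gives P₂ = P₁ − ½ρ(v₂² − v₁²) − ρg(h₂ − h₁).
P₂ = 989000 + ½·1020·(2.89² − 31.0²) − 1020·9.81·(+3.53) = 989000 + (-485000) − (35300) = 468000 Pa.

P₂ = 468 kPa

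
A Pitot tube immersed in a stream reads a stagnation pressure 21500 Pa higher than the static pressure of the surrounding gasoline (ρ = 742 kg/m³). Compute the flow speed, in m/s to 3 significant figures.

7.61 m/s

Bernoulli between the free stream and the stagnation point: ½ρv² = P_stag − P_static.
v = √(2ΔP/ρ) = √(2·21500/742) = 7.61 m/s.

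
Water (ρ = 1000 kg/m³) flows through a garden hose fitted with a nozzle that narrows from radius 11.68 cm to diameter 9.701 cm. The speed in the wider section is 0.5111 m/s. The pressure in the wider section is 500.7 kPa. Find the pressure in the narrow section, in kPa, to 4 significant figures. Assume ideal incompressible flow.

P₂ = 496.4 kPa

By continuity, v₂ = v₁·A₁/A₂ = 0.5111·(428.6/73.91) = 2.964 m/s.
The pipe is horizontal, so Bernoulli reduces to P₁ + ½ρv₁² = P₂ + ½ρv₂².
P₂ = P₁ − ½ρ(v₂² − v₁²) = 500700 − ½·1000·(2.964² − 0.5111²) = 500700 − 4261 = 496400 Pa.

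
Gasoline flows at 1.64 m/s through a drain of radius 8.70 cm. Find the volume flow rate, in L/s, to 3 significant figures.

39.0 L/s

Q = A·v = 0.0238 m² × 1.64 m/s = 0.0390 m³/s.
Converting: 0.0390 m³/s × 1000 = 39.0 L/s.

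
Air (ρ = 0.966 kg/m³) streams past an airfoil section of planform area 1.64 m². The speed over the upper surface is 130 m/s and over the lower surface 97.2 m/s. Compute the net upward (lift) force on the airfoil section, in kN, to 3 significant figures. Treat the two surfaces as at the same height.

From P + ½ρv² = const at equal height, P_low − P_up = ½ρ(v_up² − v_low²).
ΔP = ½·0.966·(130² − 97.2²) = 3600 Pa.
Lift = ΔP · A = 3600 × 1.64 = 5900 N.

F ≈ 5.90 kN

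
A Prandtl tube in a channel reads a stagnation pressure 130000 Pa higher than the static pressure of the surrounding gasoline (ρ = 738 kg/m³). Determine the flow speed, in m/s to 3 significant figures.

At the stagnation point the flow is brought to rest, so Bernoulli gives P_stag − P_static = ½ρv².
v = √(2ΔP/ρ) = √(2·130000/738) = 18.8 m/s.

18.8 m/s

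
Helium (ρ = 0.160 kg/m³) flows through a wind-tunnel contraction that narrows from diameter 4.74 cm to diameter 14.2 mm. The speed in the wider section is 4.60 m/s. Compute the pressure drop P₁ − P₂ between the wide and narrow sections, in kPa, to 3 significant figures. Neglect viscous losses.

By continuity, v₂ = v₁·A₁/A₂ = 4.60·(17.6/1.58) = 51.3 m/s.
Along the horizontal streamline, P + ½ρv² is constant.
P₁ − P₂ = ½·0.160·(51.3² − 4.60²) = ½·0.160·2610 = 208 Pa.

0.208 kPa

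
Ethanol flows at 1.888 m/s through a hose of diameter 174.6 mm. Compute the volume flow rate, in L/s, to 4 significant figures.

Q = A·v = 0.02394 m² × 1.888 m/s = 0.04520 m³/s.
Converting: 0.04520 m³/s × 1000 = 45.20 L/s.

Q = 45.20 L/s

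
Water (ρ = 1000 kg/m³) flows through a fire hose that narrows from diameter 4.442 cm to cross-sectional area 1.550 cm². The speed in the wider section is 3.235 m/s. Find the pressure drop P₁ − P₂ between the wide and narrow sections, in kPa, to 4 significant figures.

ΔP = 517.8 kPa

By continuity, v₂ = v₁·A₁/A₂ = 3.235·(15.50/1.550) = 32.34 m/s.
Bernoulli (h₁ = h₂): P₁ − P₂ = ½ρ(v₂² − v₁²).
P₁ − P₂ = ½·1000·(32.34² − 3.235²) = ½·1000·1036 = 517800 Pa.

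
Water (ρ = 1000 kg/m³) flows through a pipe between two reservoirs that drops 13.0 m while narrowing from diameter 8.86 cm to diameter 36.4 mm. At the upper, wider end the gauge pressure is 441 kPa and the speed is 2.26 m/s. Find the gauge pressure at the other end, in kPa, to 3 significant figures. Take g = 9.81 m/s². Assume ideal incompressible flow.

P₂ ≈ 481 kPa

Mass conservation (A₁v₁ = A₂v₂) gives v₂ = 2.26 × 61.7/10.4 = 13.4 m/s.
Energy conservation along the streamline gives P₂ = P₁ − ½ρ(v₂² − v₁²) − ρg(h₂ − h₁).
P₂ = 441000 + ½·1000·(2.26² − 13.4²) − 1000·9.81·(−13.0) = 441000 + (-87100) − (-128000) = 481000 Pa.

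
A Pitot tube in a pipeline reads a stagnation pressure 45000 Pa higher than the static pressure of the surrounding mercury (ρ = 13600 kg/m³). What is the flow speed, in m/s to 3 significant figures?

v ≈ 2.57 m/s

The dynamic pressure equals the rise in static pressure at the stagnation point: ΔP = ½ρv².
v = √(2ΔP/ρ) = √(2·45000/13600) = 2.57 m/s.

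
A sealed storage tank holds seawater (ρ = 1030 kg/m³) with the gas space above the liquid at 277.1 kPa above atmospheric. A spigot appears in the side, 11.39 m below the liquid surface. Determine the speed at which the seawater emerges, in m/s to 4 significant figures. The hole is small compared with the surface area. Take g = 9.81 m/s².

Take point 1 at the surface (v₁ ≈ 0) and point 2 at the hole (at atmospheric pressure). Bernoulli: P₁ + ρg h = P_atm + ½ρv₂².
With P₁ − P_atm = 277100 Pa, v₂ = √(2gh + 2ΔP/ρ) = √(2·9.81·11.39 + 2·277100/1030) = 27.60 m/s.

v ≈ 27.60 m/s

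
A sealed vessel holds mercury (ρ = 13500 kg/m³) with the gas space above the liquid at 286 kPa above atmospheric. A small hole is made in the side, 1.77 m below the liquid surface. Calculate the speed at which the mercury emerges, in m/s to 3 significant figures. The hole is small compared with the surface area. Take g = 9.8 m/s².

Take point 1 at the surface (v₁ ≈ 0) and point 2 at the hole (at atmospheric pressure). Bernoulli: P₁ + ρg h = P_atm + ½ρv₂².
With P₁ − P_atm = 286000 Pa, v₂ = √(2gh + 2ΔP/ρ) = √(2·9.8·1.77 + 2·286000/13500) = 8.78 m/s.

v ≈ 8.78 m/s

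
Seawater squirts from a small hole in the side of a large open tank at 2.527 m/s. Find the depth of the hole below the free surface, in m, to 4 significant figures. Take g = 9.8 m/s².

h = 0.3258 m

Inverting v = √(2gh) gives h = v² / 2g.
h = 2.527²/(2·9.8) = 6.386/19.60 = 0.3258 m.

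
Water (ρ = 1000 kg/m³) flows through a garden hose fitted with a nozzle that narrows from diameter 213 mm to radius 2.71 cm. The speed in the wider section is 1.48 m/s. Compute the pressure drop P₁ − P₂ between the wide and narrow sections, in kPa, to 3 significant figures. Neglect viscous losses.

ΔP = 260 kPa

Mass conservation (A₁v₁ = A₂v₂) gives v₂ = 1.48 × 356/23.1 = 22.9 m/s.
Along the horizontal streamline, P + ½ρv² is constant.
P₁ − P₂ = ½·1000·(22.9² − 1.48²) = ½·1000·520 = 260000 Pa.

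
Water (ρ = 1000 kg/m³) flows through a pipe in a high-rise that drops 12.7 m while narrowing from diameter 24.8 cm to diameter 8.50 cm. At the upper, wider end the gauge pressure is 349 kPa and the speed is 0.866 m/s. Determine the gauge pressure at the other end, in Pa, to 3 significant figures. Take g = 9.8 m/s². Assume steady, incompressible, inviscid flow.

P₂ ≈ 447000 Pa

Mass conservation (A₁v₁ = A₂v₂) gives v₂ = 0.866 × 483/56.7 = 7.37 m/s.
Applying Bernoulli between the two ends and solving for P₂: P₂ = P₁ + ½ρ(v₁² − v₂²) − ρgΔh.
P₂ = 349000 + ½·1000·(0.866² − 7.37²) − 1000·9.8·(−12.7) = 349000 + (-26800) − (-124000) = 447000 Pa.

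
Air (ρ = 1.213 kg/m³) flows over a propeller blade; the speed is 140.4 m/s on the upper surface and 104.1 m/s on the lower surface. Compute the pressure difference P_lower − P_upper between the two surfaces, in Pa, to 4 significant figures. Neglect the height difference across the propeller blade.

5383 Pa

With negligible Δh, P + ½ρv² is constant, so P_low − P_up = ½ρ(v_up² − v_low²).
ΔP = ½·1.213·(140.4² − 104.1²) = 5383 Pa.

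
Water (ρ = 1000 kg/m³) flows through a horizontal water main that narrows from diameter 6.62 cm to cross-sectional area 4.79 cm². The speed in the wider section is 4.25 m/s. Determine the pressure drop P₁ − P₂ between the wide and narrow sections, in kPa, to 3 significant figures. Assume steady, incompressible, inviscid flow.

Mass conservation (A₁v₁ = A₂v₂) gives v₂ = 4.25 × 34.4/4.79 = 30.5 m/s.
Along the horizontal streamline, P + ½ρv² is constant.
P₁ − P₂ = ½·1000·(30.5² − 4.25²) = ½·1000·915 = 457000 Pa.

ΔP ≈ 457 kPa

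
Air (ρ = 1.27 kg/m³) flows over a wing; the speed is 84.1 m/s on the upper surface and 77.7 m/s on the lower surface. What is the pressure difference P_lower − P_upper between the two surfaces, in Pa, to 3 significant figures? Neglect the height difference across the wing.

ΔP ≈ 658 Pa

Bernoulli (same height): P_lower − P_upper = ½ρ(v_upper² − v_lower²).
ΔP = ½·1.27·(84.1² − 77.7²) = 658 Pa.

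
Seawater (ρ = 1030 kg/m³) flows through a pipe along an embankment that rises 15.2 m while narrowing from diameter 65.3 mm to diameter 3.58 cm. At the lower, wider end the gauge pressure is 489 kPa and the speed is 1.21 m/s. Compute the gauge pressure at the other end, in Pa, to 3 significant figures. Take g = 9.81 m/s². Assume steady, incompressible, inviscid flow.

Continuity gives A₁v₁ = A₂v₂, so v₂ = (33.5 cm²)/(10.1 cm²) × 1.21 m/s = 4.03 m/s.
Bernoulli: P₁ + ½ρv₁² + ρg h₁ = P₂ + ½ρv₂² + ρg h₂, so P₂ = P₁ + ½ρ(v₁² − v₂²) − ρg(h₂ − h₁).
P₂ = 489000 + ½·1030·(1.21² − 4.03²) − 1030·9.81·(+15.2) = 489000 + (-7590) − (154000) = 328000 Pa.

P₂ ≈ 328000 Pa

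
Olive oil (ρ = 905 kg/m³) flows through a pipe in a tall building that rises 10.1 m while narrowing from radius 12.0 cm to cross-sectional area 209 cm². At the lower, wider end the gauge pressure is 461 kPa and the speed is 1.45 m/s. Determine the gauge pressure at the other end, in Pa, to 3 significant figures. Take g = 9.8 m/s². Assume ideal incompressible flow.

By continuity, v₂ = v₁·A₁/A₂ = 1.45·(452/209) = 3.14 m/s.
Bernoulli: P₁ + ½ρv₁² + ρg h₁ = P₂ + ½ρv₂² + ρg h₂, so P₂ = P₁ + ½ρ(v₁² − v₂²) − ρg(h₂ − h₁).
P₂ = 461000 + ½·905·(1.45² − 3.14²) − 905·9.8·(+10.1) = 461000 + (-3510) − (89600) = 368000 Pa.

P₂ ≈ 368000 Pa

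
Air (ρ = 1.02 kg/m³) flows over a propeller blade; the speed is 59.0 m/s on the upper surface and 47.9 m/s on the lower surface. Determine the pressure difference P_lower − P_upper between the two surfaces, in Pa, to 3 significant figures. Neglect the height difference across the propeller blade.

ΔP ≈ 605 Pa

Bernoulli (same height): P_lower − P_upper = ½ρ(v_upper² − v_lower²).
ΔP = ½·1.02·(59.0² − 47.9²) = 605 Pa.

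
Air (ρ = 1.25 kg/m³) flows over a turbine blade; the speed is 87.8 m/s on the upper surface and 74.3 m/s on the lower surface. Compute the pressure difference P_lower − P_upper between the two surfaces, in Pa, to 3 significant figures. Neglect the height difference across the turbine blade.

Bernoulli (same height): P_lower − P_upper = ½ρ(v_upper² − v_lower²).
ΔP = ½·1.25·(87.8² − 74.3²) = 1370 Pa.

ΔP ≈ 1370 Pa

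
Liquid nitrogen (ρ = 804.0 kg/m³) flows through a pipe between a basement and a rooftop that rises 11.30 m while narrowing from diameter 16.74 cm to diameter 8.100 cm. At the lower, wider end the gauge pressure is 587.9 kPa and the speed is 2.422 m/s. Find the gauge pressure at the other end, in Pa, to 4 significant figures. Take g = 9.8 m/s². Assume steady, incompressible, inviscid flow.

P₂ ≈ 458200 Pa

The volume flow rate is constant, so v₂ = (A₁/A₂)v₁ = (220.1/51.53)·2.422 = 10.34 m/s.
Energy conservation along the streamline gives P₂ = P₁ − ½ρ(v₂² − v₁²) − ρg(h₂ − h₁).
P₂ = 587900 + ½·804.0·(2.422² − 10.34²) − 804.0·9.8·(+11.30) = 587900 + (-40660) − (89030) = 458200 Pa.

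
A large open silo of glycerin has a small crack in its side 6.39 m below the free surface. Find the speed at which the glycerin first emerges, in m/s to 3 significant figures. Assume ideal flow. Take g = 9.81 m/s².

v ≈ 11.2 m/s

Bernoulli from surface to hole (P equal, v_surface ≈ 0): v = √(2gh) = √(2×9.81×6.39) = 11.2 m/s.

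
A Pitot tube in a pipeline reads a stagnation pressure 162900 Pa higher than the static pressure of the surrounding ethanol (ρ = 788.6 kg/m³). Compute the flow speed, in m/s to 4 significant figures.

v ≈ 20.33 m/s

Bernoulli between the free stream and the stagnation point: ½ρv² = P_stag − P_static.
v = √(2ΔP/ρ) = √(2·162900/788.6) = 20.33 m/s.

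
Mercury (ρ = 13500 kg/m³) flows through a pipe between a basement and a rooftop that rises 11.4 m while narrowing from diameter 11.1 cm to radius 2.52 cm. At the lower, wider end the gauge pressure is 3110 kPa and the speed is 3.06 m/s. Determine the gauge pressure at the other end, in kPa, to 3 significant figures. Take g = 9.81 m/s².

Mass conservation (A₁v₁ = A₂v₂) gives v₂ = 3.06 × 96.8/20.0 = 14.8 m/s.
Applying Bernoulli between the two ends and solving for P₂: P₂ = P₁ + ½ρ(v₁² − v₂²) − ρgΔh.
P₂ = 3110000 + ½·13500·(3.06² − 14.8²) − 13500·9.81·(+11.4) = 3110000 + (-1420000) − (1510000) = 176000 Pa.

P₂ ≈ 176 kPa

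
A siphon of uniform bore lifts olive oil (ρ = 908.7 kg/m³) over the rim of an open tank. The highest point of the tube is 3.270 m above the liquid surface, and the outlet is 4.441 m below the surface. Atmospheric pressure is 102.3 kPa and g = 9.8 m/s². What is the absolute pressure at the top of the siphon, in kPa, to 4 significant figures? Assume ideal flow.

33.63 kPa

From the surface to the outlet (both open to atmosphere, surface at rest): v = √(2g·h_out) = √(2·9.8·4.441) = 9.330 m/s.
Continuity keeps v the same throughout the tube; from surface to crest, P_atm + 0 = P_top + ½ρv² + ρg·h_top.
P_top = 102300 − ½·908.7·9.330² − 908.7·9.8·3.270 = 33630 Pa.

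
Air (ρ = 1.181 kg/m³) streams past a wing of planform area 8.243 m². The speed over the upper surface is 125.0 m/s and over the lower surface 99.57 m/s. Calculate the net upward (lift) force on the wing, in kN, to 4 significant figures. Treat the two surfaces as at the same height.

27.80 kN

From P + ½ρv² = const at equal height, P_low − P_up = ½ρ(v_up² − v_low²).
ΔP = ½·1.181·(125.0² − 99.57²) = 3372 Pa.
Lift = ΔP · A = 3372 × 8.243 = 27800 N.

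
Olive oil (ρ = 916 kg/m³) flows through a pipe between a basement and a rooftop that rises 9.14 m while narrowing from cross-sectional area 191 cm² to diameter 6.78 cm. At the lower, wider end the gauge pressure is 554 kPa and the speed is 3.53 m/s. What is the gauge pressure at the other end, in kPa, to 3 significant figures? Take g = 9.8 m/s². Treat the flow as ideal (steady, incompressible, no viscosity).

P₂ ≈ 318 kPa

Mass conservation (A₁v₁ = A₂v₂) gives v₂ = 3.53 × 191/36.1 = 18.7 m/s.
Energy conservation along the streamline gives P₂ = P₁ − ½ρ(v₂² − v₁²) − ρg(h₂ − h₁).
P₂ = 554000 + ½·916·(3.53² − 18.7²) − 916·9.8·(+9.14) = 554000 + (-154000) − (82000) = 318000 Pa.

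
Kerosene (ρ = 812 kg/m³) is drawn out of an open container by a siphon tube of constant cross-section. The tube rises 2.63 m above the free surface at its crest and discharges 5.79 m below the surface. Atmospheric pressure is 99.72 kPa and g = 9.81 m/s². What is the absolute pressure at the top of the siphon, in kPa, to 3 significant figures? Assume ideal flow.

32.6 kPa

Bernoulli surface→outlet gives ½v² = g·h_out, so v = √(2·9.81·5.79) = 10.7 m/s.
With constant cross-section the crest speed equals v; applying Bernoulli from the surface up to the crest, P_top = P_atm − ½ρv² − ρg·h_top.
P_top = 99720 − ½·812·10.7² − 812·9.81·2.63 = 32600 Pa.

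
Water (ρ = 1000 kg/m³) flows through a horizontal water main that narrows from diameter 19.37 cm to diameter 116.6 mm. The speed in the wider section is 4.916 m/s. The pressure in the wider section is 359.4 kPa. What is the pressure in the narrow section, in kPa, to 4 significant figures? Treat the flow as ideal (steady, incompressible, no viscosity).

P₂ ≈ 279.5 kPa

Continuity gives A₁v₁ = A₂v₂, so v₂ = (294.7 cm²)/(106.8 cm²) × 4.916 m/s = 13.57 m/s.
With no height change, Bernoulli's equation is P₁ + ½ρv₁² = P₂ + ½ρv₂².
P₂ = P₁ − ½ρ(v₂² − v₁²) = 359400 − ½·1000·(13.57² − 4.916²) = 359400 − 79940 = 279500 Pa.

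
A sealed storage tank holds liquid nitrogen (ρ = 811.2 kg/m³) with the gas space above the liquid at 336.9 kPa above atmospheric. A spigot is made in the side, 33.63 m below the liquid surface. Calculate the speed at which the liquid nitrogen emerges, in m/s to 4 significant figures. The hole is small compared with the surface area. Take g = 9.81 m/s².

38.61 m/s

Take point 1 at the surface (v₁ ≈ 0) and point 2 at the hole (at atmospheric pressure). Bernoulli: P₁ + ρg h = P_atm + ½ρv₂².
With P₁ − P_atm = 336900 Pa, v₂ = √(2gh + 2ΔP/ρ) = √(2·9.81·33.63 + 2·336900/811.2) = 38.61 m/s.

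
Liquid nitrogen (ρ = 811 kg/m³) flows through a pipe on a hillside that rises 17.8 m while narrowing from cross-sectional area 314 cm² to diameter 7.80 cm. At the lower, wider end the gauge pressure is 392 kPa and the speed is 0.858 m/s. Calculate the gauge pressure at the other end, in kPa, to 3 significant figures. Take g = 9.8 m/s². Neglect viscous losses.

By continuity, v₂ = v₁·A₁/A₂ = 0.858·(314/47.8) = 5.64 m/s.
Applying Bernoulli between the two ends and solving for P₂: P₂ = P₁ + ½ρ(v₁² − v₂²) − ρgΔh.
P₂ = 392000 + ½·811·(0.858² − 5.64²) − 811·9.8·(+17.8) = 392000 + (-12600) − (141000) = 238000 Pa.

P₂ = 238 kPa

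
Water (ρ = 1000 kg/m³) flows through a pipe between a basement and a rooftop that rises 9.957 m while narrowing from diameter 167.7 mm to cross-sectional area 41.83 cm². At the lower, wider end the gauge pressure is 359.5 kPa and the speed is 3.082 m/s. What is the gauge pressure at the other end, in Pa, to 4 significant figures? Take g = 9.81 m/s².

The volume flow rate is constant, so v₂ = (A₁/A₂)v₁ = (220.9/41.83)·3.082 = 16.27 m/s.
Bernoulli: P₁ + ½ρv₁² + ρg h₁ = P₂ + ½ρv₂² + ρg h₂, so P₂ = P₁ + ½ρ(v₁² − v₂²) − ρg(h₂ − h₁).
P₂ = 359500 + ½·1000·(3.082² − 16.27²) − 1000·9.81·(+9.957) = 359500 + (-127700) − (97680) = 134100 Pa.

P₂ = 134100 Pa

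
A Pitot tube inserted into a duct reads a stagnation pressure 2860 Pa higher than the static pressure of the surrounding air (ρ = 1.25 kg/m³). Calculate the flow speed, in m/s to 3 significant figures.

v ≈ 67.6 m/s

The dynamic pressure equals the rise in static pressure at the stagnation point: ΔP = ½ρv².
v = √(2ΔP/ρ) = √(2·2860/1.25) = 67.6 m/s.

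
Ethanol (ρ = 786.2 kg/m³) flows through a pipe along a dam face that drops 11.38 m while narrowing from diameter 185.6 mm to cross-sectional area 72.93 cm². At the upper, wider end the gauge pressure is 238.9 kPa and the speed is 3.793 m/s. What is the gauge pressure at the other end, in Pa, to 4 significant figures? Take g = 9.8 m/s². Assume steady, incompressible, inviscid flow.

254400 Pa

The volume flow rate is constant, so v₂ = (A₁/A₂)v₁ = (270.5/72.93)·3.793 = 14.07 m/s.
Bernoulli: P₁ + ½ρv₁² + ρg h₁ = P₂ + ½ρv₂² + ρg h₂, so P₂ = P₁ + ½ρ(v₁² − v₂²) − ρg(h₂ − h₁).
P₂ = 238900 + ½·786.2·(3.793² − 14.07²) − 786.2·9.8·(−11.38) = 238900 + (-72170) − (-87680) = 254400 Pa.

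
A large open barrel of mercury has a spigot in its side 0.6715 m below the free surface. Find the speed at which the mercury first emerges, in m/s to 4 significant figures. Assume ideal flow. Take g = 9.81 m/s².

v = 3.630 m/s

Bernoulli from surface to hole (P equal, v_surface ≈ 0): v = √(2gh) = √(2×9.81×0.6715) = 3.630 m/s.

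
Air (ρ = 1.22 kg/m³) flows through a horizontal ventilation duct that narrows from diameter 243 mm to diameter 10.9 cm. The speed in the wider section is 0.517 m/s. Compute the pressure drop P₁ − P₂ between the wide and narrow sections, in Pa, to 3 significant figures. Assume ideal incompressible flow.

Mass conservation (A₁v₁ = A₂v₂) gives v₂ = 0.517 × 464/93.3 = 2.57 m/s.
The pipe is horizontal, so Bernoulli reduces to P₁ + ½ρv₁² = P₂ + ½ρv₂².
P₁ − P₂ = ½·1.22·(2.57² − 0.517²) = ½·1.22·6.34 = 3.86 Pa.

ΔP ≈ 3.86 Pa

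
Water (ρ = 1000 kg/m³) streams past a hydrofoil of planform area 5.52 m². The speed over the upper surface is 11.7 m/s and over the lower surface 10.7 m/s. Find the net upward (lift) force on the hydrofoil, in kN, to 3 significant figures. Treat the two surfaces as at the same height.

F ≈ 61.8 kN

The faster flow above has the lower pressure; Bernoulli (same height) gives ΔP = ½ρ(v_up² − v_low²).
ΔP = ½·1000·(11.7² − 10.7²) = 11200 Pa.
Lift = ΔP · A = 11200 × 5.52 = 61800 N.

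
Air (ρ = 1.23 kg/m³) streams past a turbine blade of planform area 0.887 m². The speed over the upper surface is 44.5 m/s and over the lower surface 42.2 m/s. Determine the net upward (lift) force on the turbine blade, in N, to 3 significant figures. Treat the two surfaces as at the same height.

F ≈ 109 N

From P + ½ρv² = const at equal height, P_low − P_up = ½ρ(v_up² − v_low²).
ΔP = ½·1.23·(44.5² − 42.2²) = 123 Pa.
Lift = ΔP · A = 123 × 0.887 = 109 N.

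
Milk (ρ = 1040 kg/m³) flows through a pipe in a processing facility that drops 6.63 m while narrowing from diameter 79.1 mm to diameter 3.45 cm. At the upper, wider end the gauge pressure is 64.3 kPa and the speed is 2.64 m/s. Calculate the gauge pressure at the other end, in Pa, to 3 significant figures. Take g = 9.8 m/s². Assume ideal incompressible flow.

The volume flow rate is constant, so v₂ = (A₁/A₂)v₁ = (49.1/9.35)·2.64 = 13.9 m/s.
Energy conservation along the streamline gives P₂ = P₁ − ½ρ(v₂² − v₁²) − ρg(h₂ − h₁).
P₂ = 64300 + ½·1040·(2.64² − 13.9²) − 1040·9.8·(−6.63) = 64300 + (-96500) − (-67600) = 35300 Pa.

35300 Pa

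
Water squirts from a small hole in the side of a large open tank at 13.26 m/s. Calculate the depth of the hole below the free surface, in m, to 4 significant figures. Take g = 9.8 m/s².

h = 8.971 m

For a small hole in a large open tank, ½v² = gh, giving h = v²/(2g).
h = 13.26²/(2·9.8) = 175.8/19.60 = 8.971 m.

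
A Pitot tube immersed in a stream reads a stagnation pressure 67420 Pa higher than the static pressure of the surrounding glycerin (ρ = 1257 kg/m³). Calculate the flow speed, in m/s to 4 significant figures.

Bernoulli between the free stream and the stagnation point: ½ρv² = P_stag − P_static.
v = √(2ΔP/ρ) = √(2·67420/1257) = 10.36 m/s.

v = 10.36 m/s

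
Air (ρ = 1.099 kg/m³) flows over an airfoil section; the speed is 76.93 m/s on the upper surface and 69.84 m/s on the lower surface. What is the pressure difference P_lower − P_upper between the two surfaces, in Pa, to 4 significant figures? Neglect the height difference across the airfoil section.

ΔP ≈ 571.8 Pa

Bernoulli (same height): P_lower − P_upper = ½ρ(v_upper² − v_lower²).
ΔP = ½·1.099·(76.93² − 69.84²) = 571.8 Pa.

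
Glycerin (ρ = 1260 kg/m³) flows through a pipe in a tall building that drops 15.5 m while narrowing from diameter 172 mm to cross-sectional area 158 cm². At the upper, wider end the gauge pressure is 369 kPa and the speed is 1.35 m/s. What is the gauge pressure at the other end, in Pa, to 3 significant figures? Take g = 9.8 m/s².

559000 Pa

Continuity gives A₁v₁ = A₂v₂, so v₂ = (232 cm²)/(158 cm²) × 1.35 m/s = 1.99 m/s.
Applying Bernoulli between the two ends and solving for P₂: P₂ = P₁ + ½ρ(v₁² − v₂²) − ρgΔh.
P₂ = 369000 + ½·1260·(1.35² − 1.99²) − 1260·9.8·(−15.5) = 369000 + (-1330) − (-191000) = 559000 Pa.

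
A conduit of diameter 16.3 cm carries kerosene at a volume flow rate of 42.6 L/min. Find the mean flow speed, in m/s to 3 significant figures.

Q = 42.6 L/min = 0.000710 m³/s.
v = Q/A = 0.000710 / 0.0209 = 0.0340 m/s.

v = 0.0340 m/s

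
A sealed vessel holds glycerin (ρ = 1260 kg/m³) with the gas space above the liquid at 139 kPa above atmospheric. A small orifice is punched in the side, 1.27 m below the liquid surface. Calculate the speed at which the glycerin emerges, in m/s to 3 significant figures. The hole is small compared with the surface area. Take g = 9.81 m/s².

v ≈ 15.7 m/s

Take point 1 at the surface (v₁ ≈ 0) and point 2 at the hole (at atmospheric pressure). Bernoulli: P₁ + ρg h = P_atm + ½ρv₂².
With P₁ − P_atm = 139000 Pa, v₂ = √(2gh + 2ΔP/ρ) = √(2·9.81·1.27 + 2·139000/1260) = 15.7 m/s.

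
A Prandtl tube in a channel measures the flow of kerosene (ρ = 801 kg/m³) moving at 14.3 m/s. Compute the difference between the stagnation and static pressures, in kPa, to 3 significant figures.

The dynamic pressure equals the rise in static pressure at the stagnation point: ΔP = ½ρv².
ΔP = ½·801·14.3² = 81900 Pa.

ΔP = 81.9 kPa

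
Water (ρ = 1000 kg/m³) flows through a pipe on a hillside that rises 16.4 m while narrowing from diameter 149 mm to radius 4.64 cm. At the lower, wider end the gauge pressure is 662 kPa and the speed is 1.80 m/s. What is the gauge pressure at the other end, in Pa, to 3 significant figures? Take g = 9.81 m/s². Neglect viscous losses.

Mass conservation (A₁v₁ = A₂v₂) gives v₂ = 1.80 × 174/67.6 = 4.64 m/s.
Bernoulli: P₁ + ½ρv₁² + ρg h₁ = P₂ + ½ρv₂² + ρg h₂, so P₂ = P₁ + ½ρ(v₁² − v₂²) − ρg(h₂ − h₁).
P₂ = 662000 + ½·1000·(1.80² − 4.64²) − 1000·9.81·(+16.4) = 662000 + (-9150) − (161000) = 492000 Pa.

P₂ = 492000 Pa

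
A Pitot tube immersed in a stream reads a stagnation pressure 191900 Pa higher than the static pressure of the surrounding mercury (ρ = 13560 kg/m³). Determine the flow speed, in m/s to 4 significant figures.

The dynamic pressure equals the rise in static pressure at the stagnation point: ΔP = ½ρv².
v = √(2ΔP/ρ) = √(2·191900/13560) = 5.320 m/s.

v ≈ 5.320 m/s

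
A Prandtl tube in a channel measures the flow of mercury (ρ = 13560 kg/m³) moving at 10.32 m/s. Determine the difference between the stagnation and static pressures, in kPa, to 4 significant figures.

Bernoulli between the free stream and the stagnation point: ½ρv² = P_stag − P_static.
ΔP = ½·13560·10.32² = 722100 Pa.

ΔP ≈ 722.1 kPa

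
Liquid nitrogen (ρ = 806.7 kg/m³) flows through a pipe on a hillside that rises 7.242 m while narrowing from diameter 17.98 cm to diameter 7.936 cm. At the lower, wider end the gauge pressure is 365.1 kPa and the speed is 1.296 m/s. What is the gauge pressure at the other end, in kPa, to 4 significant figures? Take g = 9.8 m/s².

Continuity gives A₁v₁ = A₂v₂, so v₂ = (253.9 cm²)/(49.46 cm²) × 1.296 m/s = 6.652 m/s.
Bernoulli: P₁ + ½ρv₁² + ρg h₁ = P₂ + ½ρv₂² + ρg h₂, so P₂ = P₁ + ½ρ(v₁² − v₂²) − ρg(h₂ − h₁).
P₂ = 365100 + ½·806.7·(1.296² − 6.652²) − 806.7·9.8·(+7.242) = 365100 + (-17170) − (57250) = 290700 Pa.

290.7 kPa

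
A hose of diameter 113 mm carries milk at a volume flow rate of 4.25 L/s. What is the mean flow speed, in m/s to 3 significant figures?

v ≈ 0.424 m/s

Q = 4.25 L/s = 0.00425 m³/s.
v = Q/A = 0.00425 / 0.0100 = 0.424 m/s.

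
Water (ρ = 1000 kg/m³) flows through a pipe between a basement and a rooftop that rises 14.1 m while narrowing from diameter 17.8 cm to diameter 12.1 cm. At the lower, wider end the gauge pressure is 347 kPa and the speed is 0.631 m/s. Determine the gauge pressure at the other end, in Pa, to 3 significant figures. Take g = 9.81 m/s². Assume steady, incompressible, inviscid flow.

P₂ ≈ 208000 Pa

Continuity gives A₁v₁ = A₂v₂, so v₂ = (249 cm²)/(115 cm²) × 0.631 m/s = 1.37 m/s.
Energy conservation along the streamline gives P₂ = P₁ − ½ρ(v₂² − v₁²) − ρg(h₂ − h₁).
P₂ = 347000 + ½·1000·(0.631² − 1.37²) − 1000·9.81·(+14.1) = 347000 + (-733) − (138000) = 208000 Pa.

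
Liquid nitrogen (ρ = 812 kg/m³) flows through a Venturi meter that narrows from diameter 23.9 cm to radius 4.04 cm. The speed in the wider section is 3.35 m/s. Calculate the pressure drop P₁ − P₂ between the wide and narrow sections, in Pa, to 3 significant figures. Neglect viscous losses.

The volume flow rate is constant, so v₂ = (A₁/A₂)v₁ = (449/51.3)·3.35 = 29.3 m/s.
With no height change, Bernoulli's equation is P₁ + ½ρv₁² = P₂ + ½ρv₂².
P₁ − P₂ = ½·812·(29.3² − 3.35²) = ½·812·848 = 344000 Pa.

344000 Pa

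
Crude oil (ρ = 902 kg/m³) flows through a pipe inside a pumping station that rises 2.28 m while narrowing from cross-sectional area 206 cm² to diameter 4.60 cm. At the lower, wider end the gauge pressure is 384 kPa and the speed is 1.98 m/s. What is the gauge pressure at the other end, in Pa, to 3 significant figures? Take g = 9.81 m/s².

Continuity gives A₁v₁ = A₂v₂, so v₂ = (206 cm²)/(16.6 cm²) × 1.98 m/s = 24.5 m/s.
Bernoulli: P₁ + ½ρv₁² + ρg h₁ = P₂ + ½ρv₂² + ρg h₂, so P₂ = P₁ + ½ρ(v₁² − v₂²) − ρg(h₂ − h₁).
P₂ = 384000 + ½·902·(1.98² − 24.5²) − 902·9.81·(+2.28) = 384000 + (-270000) − (20200) = 93900 Pa.

P₂ = 93900 Pa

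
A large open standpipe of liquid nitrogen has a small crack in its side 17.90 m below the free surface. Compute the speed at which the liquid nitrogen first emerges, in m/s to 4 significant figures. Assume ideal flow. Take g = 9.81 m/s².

18.74 m/s

The surface is effectively still and both ends are open, so ½v² = gh and v = √(2·9.81·17.90) = 18.74 m/s.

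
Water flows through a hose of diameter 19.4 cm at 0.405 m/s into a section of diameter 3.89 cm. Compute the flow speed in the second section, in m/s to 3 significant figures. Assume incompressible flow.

v₂ ≈ 10.1 m/s

Mass conservation (A₁v₁ = A₂v₂) gives v₂ = 0.405 × 296/11.9 = 10.1 m/s.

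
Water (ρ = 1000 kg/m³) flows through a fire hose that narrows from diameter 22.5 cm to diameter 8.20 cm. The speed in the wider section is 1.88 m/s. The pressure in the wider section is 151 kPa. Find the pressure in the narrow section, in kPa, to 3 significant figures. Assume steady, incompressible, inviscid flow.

P₂ ≈ 52.6 kPa

Mass conservation (A₁v₁ = A₂v₂) gives v₂ = 1.88 × 398/52.8 = 14.2 m/s.
The pipe is horizontal, so Bernoulli reduces to P₁ + ½ρv₁² = P₂ + ½ρv₂².
P₂ = P₁ − ½ρ(v₂² − v₁²) = 151000 − ½·1000·(14.2² − 1.88²) = 151000 − 98400 = 52600 Pa.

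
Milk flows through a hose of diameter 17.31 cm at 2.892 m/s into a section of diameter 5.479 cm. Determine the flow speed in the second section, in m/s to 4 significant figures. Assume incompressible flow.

v₂ ≈ 28.87 m/s

By continuity, v₂ = v₁·A₁/A₂ = 2.892·(235.3/23.58) = 28.87 m/s.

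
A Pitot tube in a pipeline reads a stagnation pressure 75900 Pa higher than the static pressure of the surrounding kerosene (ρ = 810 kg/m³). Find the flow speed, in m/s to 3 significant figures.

v = 13.7 m/s

The dynamic pressure equals the rise in static pressure at the stagnation point: ΔP = ½ρv².
v = √(2ΔP/ρ) = √(2·75900/810) = 13.7 m/s.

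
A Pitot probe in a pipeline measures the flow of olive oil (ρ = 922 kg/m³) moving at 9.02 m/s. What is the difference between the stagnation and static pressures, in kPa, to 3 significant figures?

At the stagnation point the flow is brought to rest, so Bernoulli gives P_stag − P_static = ½ρv².
ΔP = ½·922·9.02² = 37500 Pa.

37.5 kPa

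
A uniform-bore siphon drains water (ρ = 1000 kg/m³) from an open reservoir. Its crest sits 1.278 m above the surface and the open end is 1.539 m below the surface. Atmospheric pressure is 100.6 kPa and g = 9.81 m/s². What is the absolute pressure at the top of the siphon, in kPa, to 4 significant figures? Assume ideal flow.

The outlet speed comes from Torricelli: v = √(2g·1.539) = 5.495 m/s.
With constant cross-section the crest speed equals v; applying Bernoulli from the surface up to the crest, P_top = P_atm − ½ρv² − ρg·h_top.
P_top = 100600 − ½·1000·5.495² − 1000·9.81·1.278 = 72970 Pa.

P_top ≈ 72.97 kPa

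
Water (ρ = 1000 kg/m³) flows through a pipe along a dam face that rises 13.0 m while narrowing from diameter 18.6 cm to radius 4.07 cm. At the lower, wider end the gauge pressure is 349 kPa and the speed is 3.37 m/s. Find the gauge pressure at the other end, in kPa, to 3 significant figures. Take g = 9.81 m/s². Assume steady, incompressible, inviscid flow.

Continuity gives A₁v₁ = A₂v₂, so v₂ = (272 cm²)/(52.0 cm²) × 3.37 m/s = 17.6 m/s.
Bernoulli: P₁ + ½ρv₁² + ρg h₁ = P₂ + ½ρv₂² + ρg h₂, so P₂ = P₁ + ½ρ(v₁² − v₂²) − ρg(h₂ − h₁).
P₂ = 349000 + ½·1000·(3.37² − 17.6²) − 1000·9.81·(+13.0) = 349000 + (-149000) − (128000) = 72300 Pa.

P₂ ≈ 72.3 kPa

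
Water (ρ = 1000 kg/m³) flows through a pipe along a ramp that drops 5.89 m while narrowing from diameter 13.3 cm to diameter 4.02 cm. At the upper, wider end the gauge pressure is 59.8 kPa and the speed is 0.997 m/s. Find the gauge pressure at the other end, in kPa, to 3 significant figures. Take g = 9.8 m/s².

P₂ ≈ 58.5 kPa

By continuity, v₂ = v₁·A₁/A₂ = 0.997·(139/12.7) = 10.9 m/s.
Bernoulli: P₁ + ½ρv₁² + ρg h₁ = P₂ + ½ρv₂² + ρg h₂, so P₂ = P₁ + ½ρ(v₁² − v₂²) − ρg(h₂ − h₁).
P₂ = 59800 + ½·1000·(0.997² − 10.9²) − 1000·9.8·(−5.89) = 59800 + (-59100) − (-57700) = 58500 Pa.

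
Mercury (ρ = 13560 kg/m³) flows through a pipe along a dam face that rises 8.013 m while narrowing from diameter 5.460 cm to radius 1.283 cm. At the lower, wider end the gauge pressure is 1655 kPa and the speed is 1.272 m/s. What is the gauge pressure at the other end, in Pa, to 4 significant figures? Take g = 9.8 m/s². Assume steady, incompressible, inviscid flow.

Mass conservation (A₁v₁ = A₂v₂) gives v₂ = 1.272 × 23.41/5.171 = 5.759 m/s.
Applying Bernoulli between the two ends and solving for P₂: P₂ = P₁ + ½ρ(v₁² − v₂²) − ρgΔh.
P₂ = 1655000 + ½·13560·(1.272² − 5.759²) − 13560·9.8·(+8.013) = 1655000 + (-213900) − (1065000) = 376300 Pa.

P₂ ≈ 376300 Pa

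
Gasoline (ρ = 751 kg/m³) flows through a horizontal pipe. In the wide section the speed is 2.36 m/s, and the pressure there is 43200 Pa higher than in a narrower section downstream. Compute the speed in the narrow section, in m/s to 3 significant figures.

Horizontal Bernoulli: P₁ + ½ρv₁² = P₂ + ½ρv₂², so v₂² = v₁² + 2(P₁ − P₂)/ρ.
v₂ = √(2.36² + 2·43200/751) = √(5.57 + 115) = 11.0 m/s.

v₂ = 11.0 m/s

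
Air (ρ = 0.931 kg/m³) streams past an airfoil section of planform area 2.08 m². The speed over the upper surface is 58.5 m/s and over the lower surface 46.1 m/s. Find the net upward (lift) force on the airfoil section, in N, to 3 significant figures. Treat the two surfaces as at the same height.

With equal heights on the two surfaces, Bernoulli gives P_lower − P_upper = ½ρ(v_upper² − v_lower²).
ΔP = ½·0.931·(58.5² − 46.1²) = 604 Pa.
Lift = ΔP · A = 604 × 2.08 = 1260 N.

1260 N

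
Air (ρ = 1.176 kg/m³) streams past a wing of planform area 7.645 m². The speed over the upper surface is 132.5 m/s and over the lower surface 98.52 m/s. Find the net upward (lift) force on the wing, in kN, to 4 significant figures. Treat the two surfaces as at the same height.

F ≈ 35.29 kN

The faster flow above has the lower pressure; Bernoulli (same height) gives ΔP = ½ρ(v_up² − v_low²).
ΔP = ½·1.176·(132.5² − 98.52²) = 4616 Pa.
Lift = ΔP · A = 4616 × 7.645 = 35290 N.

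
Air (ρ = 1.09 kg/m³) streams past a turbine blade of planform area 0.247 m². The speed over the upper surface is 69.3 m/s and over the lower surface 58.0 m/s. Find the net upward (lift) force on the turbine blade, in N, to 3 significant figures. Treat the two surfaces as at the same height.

F ≈ 194 N

With equal heights on the two surfaces, Bernoulli gives P_lower − P_upper = ½ρ(v_upper² − v_lower²).
ΔP = ½·1.09·(69.3² − 58.0²) = 784 Pa.
Lift = ΔP · A = 784 × 0.247 = 194 N.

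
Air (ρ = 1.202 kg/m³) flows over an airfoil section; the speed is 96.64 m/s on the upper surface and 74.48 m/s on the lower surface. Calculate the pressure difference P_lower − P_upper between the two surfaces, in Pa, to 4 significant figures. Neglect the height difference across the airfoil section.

2279 Pa

Bernoulli (same height): P_lower − P_upper = ½ρ(v_upper² − v_lower²).
ΔP = ½·1.202·(96.64² − 74.48²) = 2279 Pa.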